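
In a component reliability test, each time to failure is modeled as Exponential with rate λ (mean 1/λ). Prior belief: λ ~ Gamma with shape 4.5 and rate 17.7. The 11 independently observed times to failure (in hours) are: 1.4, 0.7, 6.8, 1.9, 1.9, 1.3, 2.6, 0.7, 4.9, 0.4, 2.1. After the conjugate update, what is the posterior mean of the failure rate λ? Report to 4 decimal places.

0.3656

With a Gamma(shape α, rate β) prior on the exponential rate λ, the posterior after n observations with total T = Σxᵢ is Gamma(α+n, β+T).
Sum of observations T = 24.7 hours; n = 11.
Posterior: Gamma(4.5+11, 17.7+24.7) = Gamma(15.5, 42.4).
Posterior mean of λ = α/β = 15.5/42.4 = 0.3656.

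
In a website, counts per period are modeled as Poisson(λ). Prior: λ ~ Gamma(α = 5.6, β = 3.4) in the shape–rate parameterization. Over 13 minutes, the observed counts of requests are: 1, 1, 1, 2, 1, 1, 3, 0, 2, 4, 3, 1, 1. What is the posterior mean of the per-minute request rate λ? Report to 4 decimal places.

With a Gamma(shape α, rate β) prior, the Poisson likelihood is conjugate: the posterior is Gamma(α + ΣXᵢ, β + n).
Sum of counts S = 21 over n = 13 minutes.
Posterior: Gamma(α+S, β+n) = Gamma(5.6+21, 3.4+13) = Gamma(26.6, 16.4).
Posterior mean = α/β = 26.6/16.4 = 1.6220.

1.6220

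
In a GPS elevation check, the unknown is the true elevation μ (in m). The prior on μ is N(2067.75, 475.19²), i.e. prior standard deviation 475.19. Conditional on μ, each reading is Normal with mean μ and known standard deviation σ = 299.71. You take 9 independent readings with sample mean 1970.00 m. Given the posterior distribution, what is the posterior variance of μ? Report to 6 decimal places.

For Normal data with known variance σ², a Normal(μ₀, σ₀²) prior on μ is conjugate. Posterior precision = 1/σ₀² + n/σ²; posterior mean is the precision-weighted average of μ₀ and x̄.
σ₀² = 475.19² = 225805.5361, σ² = 299.71² = 89826.0841; σ² + n·σ₀² = 89826.0841 + 9·225805.5361 = 2122075.909.
Posterior precision = 1/σ₀² + n/σ² = 1/225805.5361 + 9/89826.0841 = (σ² + n·σ₀²)/(σ₀²σ²) = 2122075.909/(225805.5361·89826.0841); posterior variance σₙ² = σ₀²σ²/(σ² + n·σ₀²) = 225805.5361·89826.0841/2122075.909 = 9558.200529.

9558.200529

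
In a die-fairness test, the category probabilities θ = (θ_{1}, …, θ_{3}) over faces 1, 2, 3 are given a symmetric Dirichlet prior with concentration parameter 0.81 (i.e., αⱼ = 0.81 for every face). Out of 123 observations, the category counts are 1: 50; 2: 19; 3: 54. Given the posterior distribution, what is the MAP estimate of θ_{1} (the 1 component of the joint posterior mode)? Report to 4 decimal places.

0.4068

The Dirichlet prior is conjugate to the Multinomial likelihood: each posterior αⱼ = prior αⱼ + observed count nⱼ.
Posterior concentration: (50.81, 19.81, 54.81), total = 125.43.
Joint mode component: (α_{1}−1)/(Σα−K) = 49.81/122.43 = 0.4068.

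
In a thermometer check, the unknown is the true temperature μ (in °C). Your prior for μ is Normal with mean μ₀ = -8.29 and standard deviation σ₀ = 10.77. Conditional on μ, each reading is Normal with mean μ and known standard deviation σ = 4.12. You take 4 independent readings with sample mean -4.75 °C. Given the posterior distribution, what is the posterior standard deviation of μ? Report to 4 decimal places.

2.0233

For Normal data with known variance σ², a Normal(μ₀, σ₀²) prior on μ is conjugate. Posterior precision = 1/σ₀² + n/σ²; posterior mean is the precision-weighted average of μ₀ and x̄.
σ₀² = 10.77² = 115.9929, σ² = 4.12² = 16.9744; σ² + n·σ₀² = 16.9744 + 4·115.9929 = 480.946.
Posterior precision = 1/σ₀² + n/σ² = 1/115.9929 + 4/16.9744 = (σ² + n·σ₀²)/(σ₀²σ²) = 480.946/(115.9929·16.9744); posterior variance σₙ² = σ₀²σ²/(σ² + n·σ₀²) = 115.9929·16.9744/480.946 = 4.093827.
Posterior SD = √σₙ² = √(115.9929·16.9744/480.946) = 2.0233.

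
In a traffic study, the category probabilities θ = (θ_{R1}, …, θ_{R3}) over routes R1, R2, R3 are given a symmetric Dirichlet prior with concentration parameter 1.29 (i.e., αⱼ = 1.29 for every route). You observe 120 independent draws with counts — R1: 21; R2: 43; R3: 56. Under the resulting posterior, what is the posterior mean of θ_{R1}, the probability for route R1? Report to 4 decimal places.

The Dirichlet prior is conjugate to the Multinomial likelihood: each posterior αⱼ = prior αⱼ + observed count nⱼ.
Posterior concentration: (22.29, 44.29, 57.29), total = 123.87.
E[θ_{R1}|data] = α_{R1}/Σα = 22.29/123.87 = 0.1799.

0.1799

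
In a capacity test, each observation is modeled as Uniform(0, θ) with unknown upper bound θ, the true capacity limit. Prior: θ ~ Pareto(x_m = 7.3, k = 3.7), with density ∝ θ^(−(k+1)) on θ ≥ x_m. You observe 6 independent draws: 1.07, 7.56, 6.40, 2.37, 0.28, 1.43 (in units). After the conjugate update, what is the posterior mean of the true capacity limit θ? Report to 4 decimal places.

8.4290

A Pareto(scale x_m, shape k) prior on the upper bound θ of Uniform(0, θ) is conjugate: posterior is Pareto(max(x_m, max xᵢ), k + n).
Sample maximum = 7.56; prior scale x_m = 7.3 → posterior scale = max = 7.56.
Posterior shape = 3.7 + 6 = 9.7.
E[θ|data] = k·x_m/(k−1) = 9.7·7.56/8.7 = 8.4290.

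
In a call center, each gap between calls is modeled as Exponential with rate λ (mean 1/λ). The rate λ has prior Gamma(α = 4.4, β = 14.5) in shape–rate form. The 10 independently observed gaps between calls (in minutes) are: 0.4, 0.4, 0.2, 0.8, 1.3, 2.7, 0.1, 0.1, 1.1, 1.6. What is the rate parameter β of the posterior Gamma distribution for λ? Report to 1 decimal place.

With a Gamma(shape α, rate β) prior on the exponential rate λ, the posterior after n observations with total T = Σxᵢ is Gamma(α+n, β+T).
Sum of observations T = 8.7 minutes; n = 10.
Posterior: Gamma(4.4+10, 14.5+8.7) = Gamma(14.4, 23.2).
Posterior β = 23.2.

23.2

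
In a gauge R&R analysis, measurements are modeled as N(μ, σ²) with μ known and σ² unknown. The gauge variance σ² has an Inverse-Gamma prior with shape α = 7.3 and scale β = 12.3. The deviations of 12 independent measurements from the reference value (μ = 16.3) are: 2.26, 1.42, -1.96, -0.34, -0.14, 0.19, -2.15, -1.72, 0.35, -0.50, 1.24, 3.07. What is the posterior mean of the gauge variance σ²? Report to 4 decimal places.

With known mean μ and an Inverse-Gamma(α, β) prior on σ², the Normal likelihood is conjugate: posterior is Inv-Gamma(α + n/2, β + Σ(xᵢ−μ)²/2).
Σ(xᵢ−μ)² = (2.26)² + (1.42)² + (-1.96)² + (-0.34)² + (-0.14)² + (0.19)² + (-2.15)² + (-1.72)² + (0.35)² + (-0.50)² + (1.24)² + (3.07)² = 30.0528.
Posterior: Inv-Gamma(7.3 + 12/2, 12.3 + 30.0528/2) = Inv-Gamma(13.30, 27.32640).
E[σ²|data] = β/(α−1) = 27.32640/12.30 = 2.2217.

2.2217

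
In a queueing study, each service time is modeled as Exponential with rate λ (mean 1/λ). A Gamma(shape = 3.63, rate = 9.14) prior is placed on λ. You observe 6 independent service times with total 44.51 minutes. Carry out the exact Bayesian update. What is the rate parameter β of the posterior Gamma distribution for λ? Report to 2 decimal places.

53.65

With a Gamma(shape α, rate β) prior on the exponential rate λ, the posterior after n observations with total T = Σxᵢ is Gamma(α+n, β+T).
Posterior: Gamma(3.63+6, 9.14+44.51) = Gamma(9.63, 53.65).
Posterior β = 53.65.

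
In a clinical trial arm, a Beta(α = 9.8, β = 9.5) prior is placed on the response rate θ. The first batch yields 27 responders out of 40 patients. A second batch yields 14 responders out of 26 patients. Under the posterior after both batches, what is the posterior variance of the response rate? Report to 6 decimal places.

0.002791

The Beta prior is conjugate to a Binomial/Bernoulli likelihood; the update adds successes to α and failures to β.
After batch 1: Beta(9.8+27, 9.5+13) = Beta(36.8, 22.5).
After batch 2: Beta(36.8+14, 22.5+12) = Beta(50.8, 34.5).
Var = αβ/((α+β)²(α+β+1)) = 50.8·34.5/(85.3²·86.3) = 0.002791.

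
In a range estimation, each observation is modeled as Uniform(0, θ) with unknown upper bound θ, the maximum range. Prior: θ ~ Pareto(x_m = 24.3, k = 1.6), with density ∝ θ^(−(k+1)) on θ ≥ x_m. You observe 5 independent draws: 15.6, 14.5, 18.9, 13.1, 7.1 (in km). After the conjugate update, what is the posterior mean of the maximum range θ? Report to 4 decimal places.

A Pareto(scale x_m, shape k) prior on the upper bound θ of Uniform(0, θ) is conjugate: posterior is Pareto(max(x_m, max xᵢ), k + n).
Sample maximum = 18.9; prior scale x_m = 24.3 → posterior scale = max = 24.3.
Posterior shape = 1.6 + 5 = 6.6.
E[θ|data] = k·x_m/(k−1) = 6.6·24.3/5.6 = 28.6393.

28.6393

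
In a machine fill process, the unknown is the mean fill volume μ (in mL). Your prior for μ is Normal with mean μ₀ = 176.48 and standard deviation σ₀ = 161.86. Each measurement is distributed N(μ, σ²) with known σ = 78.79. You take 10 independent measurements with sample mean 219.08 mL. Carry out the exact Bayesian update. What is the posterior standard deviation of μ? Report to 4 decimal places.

24.6255

For Normal data with known variance σ², a Normal(μ₀, σ₀²) prior on μ is conjugate. Posterior precision = 1/σ₀² + n/σ²; posterior mean is the precision-weighted average of μ₀ and x̄.
σ₀² = 161.86² = 26198.6596, σ² = 78.79² = 6207.8641; σ² + n·σ₀² = 6207.8641 + 10·26198.6596 = 268194.4601.
Posterior precision = 1/σ₀² + n/σ² = 1/26198.6596 + 10/6207.8641 = (σ² + n·σ₀²)/(σ₀²σ²) = 268194.4601/(26198.6596·6207.8641); posterior variance σₙ² = σ₀²σ²/(σ² + n·σ₀²) = 26198.6596·6207.8641/268194.4601 = 606.417144.
Posterior SD = √σₙ² = √(26198.6596·6207.8641/268194.4601) = 24.6255.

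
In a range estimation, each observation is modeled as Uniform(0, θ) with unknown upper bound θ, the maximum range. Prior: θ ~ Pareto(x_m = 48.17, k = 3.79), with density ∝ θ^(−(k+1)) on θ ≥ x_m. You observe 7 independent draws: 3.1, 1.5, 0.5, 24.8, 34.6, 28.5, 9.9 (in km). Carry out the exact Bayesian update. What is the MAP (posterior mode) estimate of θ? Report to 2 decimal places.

A Pareto(scale x_m, shape k) prior on the upper bound θ of Uniform(0, θ) is conjugate: posterior is Pareto(max(x_m, max xᵢ), k + n).
Sample maximum = 34.6; prior scale x_m = 48.17 → posterior scale = max = 48.17.
Posterior shape = 3.79 + 7 = 10.79.
The Pareto density is decreasing on [x_m, ∞), so the mode is x_m = 48.17.

48.17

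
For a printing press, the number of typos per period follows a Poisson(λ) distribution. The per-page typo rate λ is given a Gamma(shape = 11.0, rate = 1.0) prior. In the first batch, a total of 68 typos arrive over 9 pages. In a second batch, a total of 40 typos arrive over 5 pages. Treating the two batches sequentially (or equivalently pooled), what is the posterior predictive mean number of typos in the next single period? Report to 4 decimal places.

With a Gamma(shape α, rate β) prior, the Poisson likelihood is conjugate: the posterior is Gamma(α + ΣXᵢ, β + n).
After batch 1: Gamma(α+S, β+n) = Gamma(11.0+68, 1.0+9) = Gamma(79.0, 10.0).
After batch 2: Gamma(α+S, β+n) = Gamma(79.0+40, 10.0+5) = Gamma(119.0, 15.0).
The predictive distribution for one future period is NegBinom with mean α/β = 7.9333.

7.9333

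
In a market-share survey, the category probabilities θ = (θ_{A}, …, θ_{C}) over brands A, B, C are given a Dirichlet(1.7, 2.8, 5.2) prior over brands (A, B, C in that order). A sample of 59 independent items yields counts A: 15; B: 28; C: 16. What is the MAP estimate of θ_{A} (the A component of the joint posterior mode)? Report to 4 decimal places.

0.2390

The Dirichlet prior is conjugate to the Multinomial likelihood: each posterior αⱼ = prior αⱼ + observed count nⱼ.
Posterior concentration: (16.7, 30.8, 21.2), total = 68.7.
Joint mode component: (α_{A}−1)/(Σα−K) = 15.7/65.7 = 0.2390.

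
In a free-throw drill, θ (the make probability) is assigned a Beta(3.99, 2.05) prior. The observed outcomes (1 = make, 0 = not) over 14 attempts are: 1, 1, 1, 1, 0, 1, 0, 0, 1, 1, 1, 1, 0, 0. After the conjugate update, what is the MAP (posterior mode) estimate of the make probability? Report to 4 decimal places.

The Beta prior is conjugate to a Binomial/Bernoulli likelihood; the update adds successes to α and failures to β.
Posterior: Beta(α+k, β+n−k) = Beta(3.99+9, 2.05+5) = Beta(12.99, 7.05).
Mode of Beta(a,b) for a,b>1 is (a−1)/(a+b−2) = 11.99/18.04 = 0.6646.

0.6646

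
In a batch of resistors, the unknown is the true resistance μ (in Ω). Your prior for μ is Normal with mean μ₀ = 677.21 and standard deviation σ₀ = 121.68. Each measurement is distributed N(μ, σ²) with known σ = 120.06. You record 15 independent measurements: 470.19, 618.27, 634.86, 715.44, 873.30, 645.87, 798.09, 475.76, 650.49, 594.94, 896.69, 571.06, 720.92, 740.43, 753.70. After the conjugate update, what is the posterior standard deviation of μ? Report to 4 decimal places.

30.0398

For Normal data with known variance σ², a Normal(μ₀, σ₀²) prior on μ is conjugate. Posterior precision = 1/σ₀² + n/σ²; posterior mean is the precision-weighted average of μ₀ and x̄.
σ₀² = 121.68² = 14806.0224, σ² = 120.06² = 14414.4036; σ² + n·σ₀² = 14414.4036 + 15·14806.0224 = 236504.7396.
Posterior precision = 1/σ₀² + n/σ² = 1/14806.0224 + 15/14414.4036 = (σ² + n·σ₀²)/(σ₀²σ²) = 236504.7396/(14806.0224·14414.4036); posterior variance σₙ² = σ₀²σ²/(σ² + n·σ₀²) = 14806.0224·14414.4036/236504.7396 = 902.391990.
Posterior SD = √σₙ² = √(14806.0224·14414.4036/236504.7396) = 30.0398.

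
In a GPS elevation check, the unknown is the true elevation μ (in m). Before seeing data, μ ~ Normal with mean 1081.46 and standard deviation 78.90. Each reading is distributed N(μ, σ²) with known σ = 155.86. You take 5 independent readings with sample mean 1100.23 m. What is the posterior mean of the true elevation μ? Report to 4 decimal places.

For Normal data with known variance σ², a Normal(μ₀, σ₀²) prior on μ is conjugate. Posterior precision = 1/σ₀² + n/σ²; posterior mean is the precision-weighted average of μ₀ and x̄.
n·x̄ = 5·1100.23 = 5501.15.
σ₀² = 78.90² = 6225.21, σ² = 155.86² = 24292.3396; σ² + n·σ₀² = 24292.3396 + 5·6225.21 = 55418.3896.
Posterior mean = (μ₀/σ₀² + n·x̄/σ²)/(1/σ₀² + n/σ²) = (σ²·μ₀ + σ₀²·n·x̄)/(σ² + n·σ₀²) = (24292.3396·1081.46 + 6225.21·5501.15)/55418.3896 = 60517007.575316/55418.3896 = 1092.0023.

1092.0023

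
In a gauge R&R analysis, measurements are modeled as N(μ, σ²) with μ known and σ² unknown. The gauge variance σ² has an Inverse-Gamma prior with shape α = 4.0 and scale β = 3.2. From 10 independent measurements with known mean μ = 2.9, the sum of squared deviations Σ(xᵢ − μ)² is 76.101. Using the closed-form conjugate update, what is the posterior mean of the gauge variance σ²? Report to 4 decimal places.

5.1563

With known mean μ and an Inverse-Gamma(α, β) prior on σ², the Normal likelihood is conjugate: posterior is Inv-Gamma(α + n/2, β + Σ(xᵢ−μ)²/2).
Posterior: Inv-Gamma(4.0 + 10/2, 3.2 + 76.101/2) = Inv-Gamma(9.00, 41.2505).
E[σ²|data] = β/(α−1) = 41.2505/8.00 = 5.1563.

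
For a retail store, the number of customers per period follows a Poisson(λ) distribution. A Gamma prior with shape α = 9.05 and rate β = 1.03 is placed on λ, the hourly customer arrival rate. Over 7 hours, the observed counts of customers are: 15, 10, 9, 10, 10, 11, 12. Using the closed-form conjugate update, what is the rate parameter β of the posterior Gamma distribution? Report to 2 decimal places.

With a Gamma(shape α, rate β) prior, the Poisson likelihood is conjugate: the posterior is Gamma(α + ΣXᵢ, β + n).
Sum of counts S = 77 over n = 7 hours.
Posterior: Gamma(α+S, β+n) = Gamma(9.05+77, 1.03+7) = Gamma(86.05, 8.03).
Posterior β = 8.03.

8.03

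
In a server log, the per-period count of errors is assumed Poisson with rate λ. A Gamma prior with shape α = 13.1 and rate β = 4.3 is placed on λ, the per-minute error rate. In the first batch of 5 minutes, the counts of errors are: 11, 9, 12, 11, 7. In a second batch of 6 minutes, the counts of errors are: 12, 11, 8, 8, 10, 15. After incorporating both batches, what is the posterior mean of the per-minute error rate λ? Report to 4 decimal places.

8.3072

With a Gamma(shape α, rate β) prior, the Poisson likelihood is conjugate: the posterior is Gamma(α + ΣXᵢ, β + n).
Batch 1: sum of counts S = 50 over n = 5 minutes.
After batch 1: Gamma(α+S, β+n) = Gamma(13.1+50, 4.3+5) = Gamma(63.1, 9.3).
Batch 2: sum of counts S = 64 over n = 6 minutes.
After batch 2: Gamma(α+S, β+n) = Gamma(63.1+64, 9.3+6) = Gamma(127.1, 15.3).
Posterior mean = α/β = 127.1/15.3 = 8.3072.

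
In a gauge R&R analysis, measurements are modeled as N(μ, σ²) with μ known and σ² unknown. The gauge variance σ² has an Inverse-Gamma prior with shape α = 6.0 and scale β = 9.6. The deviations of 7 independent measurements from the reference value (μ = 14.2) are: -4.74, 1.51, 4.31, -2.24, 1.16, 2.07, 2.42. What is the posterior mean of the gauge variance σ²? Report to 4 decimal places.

4.6487

With known mean μ and an Inverse-Gamma(α, β) prior on σ², the Normal likelihood is conjugate: posterior is Inv-Gamma(α + n/2, β + Σ(xᵢ−μ)²/2).
Σ(xᵢ−μ)² = (-4.74)² + (1.51)² + (4.31)² + (-2.24)² + (1.16)² + (2.07)² + (2.42)² = 59.8283.
Posterior: Inv-Gamma(6.0 + 7/2, 9.6 + 59.8283/2) = Inv-Gamma(9.50, 39.51415).
E[σ²|data] = β/(α−1) = 39.51415/8.50 = 4.6487.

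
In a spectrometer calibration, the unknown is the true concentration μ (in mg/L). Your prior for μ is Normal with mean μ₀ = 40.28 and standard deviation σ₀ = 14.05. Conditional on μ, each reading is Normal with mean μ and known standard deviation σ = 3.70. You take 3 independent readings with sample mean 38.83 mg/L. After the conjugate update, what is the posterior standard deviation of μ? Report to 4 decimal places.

For Normal data with known variance σ², a Normal(μ₀, σ₀²) prior on μ is conjugate. Posterior precision = 1/σ₀² + n/σ²; posterior mean is the precision-weighted average of μ₀ and x̄.
σ₀² = 14.05² = 197.4025, σ² = 3.70² = 13.69; σ² + n·σ₀² = 13.69 + 3·197.4025 = 605.8975.
Posterior precision = 1/σ₀² + n/σ² = 1/197.4025 + 3/13.69 = (σ² + n·σ₀²)/(σ₀²σ²) = 605.8975/(197.4025·13.69); posterior variance σₙ² = σ₀²σ²/(σ² + n·σ₀²) = 197.4025·13.69/605.8975 = 4.460227.
Posterior SD = √σₙ² = √(197.4025·13.69/605.8975) = 2.1119.

2.1119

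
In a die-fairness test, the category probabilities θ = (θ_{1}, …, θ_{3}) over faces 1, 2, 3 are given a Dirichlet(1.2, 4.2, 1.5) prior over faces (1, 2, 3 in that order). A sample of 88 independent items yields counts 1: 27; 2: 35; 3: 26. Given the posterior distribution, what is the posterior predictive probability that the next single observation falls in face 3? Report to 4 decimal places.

0.2898

The Dirichlet prior is conjugate to the Multinomial likelihood: each posterior αⱼ = prior αⱼ + observed count nⱼ.
Posterior concentration: (28.2, 39.2, 27.5), total = 94.9.
P(next = 3 | data) = α_{3}/Σα = 0.2898.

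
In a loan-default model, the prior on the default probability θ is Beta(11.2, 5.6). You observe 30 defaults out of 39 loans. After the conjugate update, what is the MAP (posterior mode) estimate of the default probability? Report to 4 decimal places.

0.7472

The Beta prior is conjugate to a Binomial/Bernoulli likelihood; the update adds successes to α and failures to β.
Posterior: Beta(α+k, β+n−k) = Beta(11.2+30, 5.6+9) = Beta(41.2, 14.6).
Mode of Beta(a,b) for a,b>1 is (a−1)/(a+b−2) = 40.2/53.8 = 0.7472.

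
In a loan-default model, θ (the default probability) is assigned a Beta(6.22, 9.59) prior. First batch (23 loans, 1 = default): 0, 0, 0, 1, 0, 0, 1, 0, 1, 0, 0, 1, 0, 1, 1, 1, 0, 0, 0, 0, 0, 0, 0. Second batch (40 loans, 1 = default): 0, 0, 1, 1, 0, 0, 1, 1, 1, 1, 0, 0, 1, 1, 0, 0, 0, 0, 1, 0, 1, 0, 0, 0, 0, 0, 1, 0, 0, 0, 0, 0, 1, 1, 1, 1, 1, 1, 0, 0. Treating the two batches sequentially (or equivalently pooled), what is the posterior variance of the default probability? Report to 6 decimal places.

The Beta prior is conjugate to a Binomial/Bernoulli likelihood; the update adds successes to α and failures to β.
After batch 1: Beta(6.22+7, 9.59+16) = Beta(13.22, 25.59).
After batch 2: Beta(13.22+17, 25.59+23) = Beta(30.22, 48.59).
Var = αβ/((α+β)²(α+β+1)) = 30.22·48.59/(78.81²·79.81) = 0.002962.

0.002962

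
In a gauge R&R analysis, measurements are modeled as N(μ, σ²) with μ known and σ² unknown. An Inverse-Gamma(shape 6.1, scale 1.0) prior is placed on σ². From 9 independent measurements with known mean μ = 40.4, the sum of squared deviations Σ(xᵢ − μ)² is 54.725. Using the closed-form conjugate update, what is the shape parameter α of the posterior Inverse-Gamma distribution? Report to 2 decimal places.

With known mean μ and an Inverse-Gamma(α, β) prior on σ², the Normal likelihood is conjugate: posterior is Inv-Gamma(α + n/2, β + Σ(xᵢ−μ)²/2).
Posterior: Inv-Gamma(6.1 + 9/2, 1.0 + 54.725/2) = Inv-Gamma(10.60, 28.3625).
Posterior α = 10.60.

10.60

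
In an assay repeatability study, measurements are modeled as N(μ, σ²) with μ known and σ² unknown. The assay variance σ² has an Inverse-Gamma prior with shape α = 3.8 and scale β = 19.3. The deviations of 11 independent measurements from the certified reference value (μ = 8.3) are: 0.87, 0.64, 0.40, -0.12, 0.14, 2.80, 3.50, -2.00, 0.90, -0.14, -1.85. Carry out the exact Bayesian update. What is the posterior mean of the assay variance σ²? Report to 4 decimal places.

4.1146

With known mean μ and an Inverse-Gamma(α, β) prior on σ², the Normal likelihood is conjugate: posterior is Inv-Gamma(α + n/2, β + Σ(xᵢ−μ)²/2).
Σ(xᵢ−μ)² = (0.87)² + (0.64)² + (0.40)² + (-0.12)² + (0.14)² + (2.80)² + (3.50)² + (-2.00)² + (0.90)² + (-0.14)² + (-1.85)² = 29.7026.
Posterior: Inv-Gamma(3.8 + 11/2, 19.3 + 29.7026/2) = Inv-Gamma(9.30, 34.15130).
E[σ²|data] = β/(α−1) = 34.15130/8.30 = 4.1146.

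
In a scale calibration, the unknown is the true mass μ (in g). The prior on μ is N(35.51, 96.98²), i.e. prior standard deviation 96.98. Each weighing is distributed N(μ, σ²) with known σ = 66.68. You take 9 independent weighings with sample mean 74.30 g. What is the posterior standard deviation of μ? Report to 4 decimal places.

21.6649

For Normal data with known variance σ², a Normal(μ₀, σ₀²) prior on μ is conjugate. Posterior precision = 1/σ₀² + n/σ²; posterior mean is the precision-weighted average of μ₀ and x̄.
σ₀² = 96.98² = 9405.1204, σ² = 66.68² = 4446.2224; σ² + n·σ₀² = 4446.2224 + 9·9405.1204 = 89092.306.
Posterior precision = 1/σ₀² + n/σ² = 1/9405.1204 + 9/4446.2224 = (σ² + n·σ₀²)/(σ₀²σ²) = 89092.306/(9405.1204·4446.2224); posterior variance σₙ² = σ₀²σ²/(σ² + n·σ₀²) = 9405.1204·4446.2224/89092.306 = 469.370015.
Posterior SD = √σₙ² = √(9405.1204·4446.2224/89092.306) = 21.6649.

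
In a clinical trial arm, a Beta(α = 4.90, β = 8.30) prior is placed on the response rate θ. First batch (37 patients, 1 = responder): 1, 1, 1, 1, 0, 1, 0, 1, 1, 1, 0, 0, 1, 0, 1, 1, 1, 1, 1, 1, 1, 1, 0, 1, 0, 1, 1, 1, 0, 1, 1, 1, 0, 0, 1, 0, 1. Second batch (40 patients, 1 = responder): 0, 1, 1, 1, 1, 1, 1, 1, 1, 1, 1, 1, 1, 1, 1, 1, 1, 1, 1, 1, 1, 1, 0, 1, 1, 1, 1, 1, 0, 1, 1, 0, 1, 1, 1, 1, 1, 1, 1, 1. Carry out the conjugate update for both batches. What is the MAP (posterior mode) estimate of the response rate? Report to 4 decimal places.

0.7472

The Beta prior is conjugate to a Binomial/Bernoulli likelihood; the update adds successes to α and failures to β.
After batch 1: Beta(4.90+26, 8.30+11) = Beta(30.90, 19.30).
After batch 2: Beta(30.90+36, 19.30+4) = Beta(66.90, 23.30).
Mode of Beta(a,b) for a,b>1 is (a−1)/(a+b−2) = 65.90/88.20 = 0.7472.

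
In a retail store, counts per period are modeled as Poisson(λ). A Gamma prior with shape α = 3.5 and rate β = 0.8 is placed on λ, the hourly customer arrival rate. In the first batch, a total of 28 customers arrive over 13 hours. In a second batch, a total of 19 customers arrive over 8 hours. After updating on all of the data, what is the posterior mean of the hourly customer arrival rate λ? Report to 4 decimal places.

With a Gamma(shape α, rate β) prior, the Poisson likelihood is conjugate: the posterior is Gamma(α + ΣXᵢ, β + n).
After batch 1: Gamma(α+S, β+n) = Gamma(3.5+28, 0.8+13) = Gamma(31.5, 13.8).
After batch 2: Gamma(α+S, β+n) = Gamma(31.5+19, 13.8+8) = Gamma(50.5, 21.8).
Posterior mean = α/β = 50.5/21.8 = 2.3165.

2.3165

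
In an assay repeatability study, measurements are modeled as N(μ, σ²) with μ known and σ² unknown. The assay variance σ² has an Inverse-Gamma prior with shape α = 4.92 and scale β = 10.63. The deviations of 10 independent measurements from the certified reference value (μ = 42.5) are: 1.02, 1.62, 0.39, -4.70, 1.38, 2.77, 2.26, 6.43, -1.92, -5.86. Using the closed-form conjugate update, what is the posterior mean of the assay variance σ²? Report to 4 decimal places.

With known mean μ and an Inverse-Gamma(α, β) prior on σ², the Normal likelihood is conjugate: posterior is Inv-Gamma(α + n/2, β + Σ(xᵢ−μ)²/2).
Σ(xᵢ−μ)² = (1.02)² + (1.62)² + (0.39)² + (-4.70)² + (1.38)² + (2.77)² + (2.26)² + (6.43)² + (-1.92)² + (-5.86)² = 119.9627.
Posterior: Inv-Gamma(4.92 + 10/2, 10.63 + 119.9627/2) = Inv-Gamma(9.92, 70.61135).
E[σ²|data] = β/(α−1) = 70.61135/8.92 = 7.9161.

7.9161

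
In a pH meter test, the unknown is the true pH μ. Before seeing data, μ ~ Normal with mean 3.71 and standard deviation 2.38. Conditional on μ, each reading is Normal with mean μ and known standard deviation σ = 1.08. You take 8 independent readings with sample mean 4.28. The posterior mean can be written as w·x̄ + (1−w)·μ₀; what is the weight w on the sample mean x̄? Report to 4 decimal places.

0.9749

For Normal data with known variance σ², a Normal(μ₀, σ₀²) prior on μ is conjugate. Posterior precision = 1/σ₀² + n/σ²; posterior mean is the precision-weighted average of μ₀ and x̄.
σ₀² = 2.38² = 5.6644, σ² = 1.08² = 1.1664. Prior precision 1/σ₀² = 1/5.6644; data precision n/σ² = 8/1.1664.
w = (n/σ²)/(1/σ₀² + n/σ²) = n·σ₀²/(σ² + n·σ₀²) = 8·5.6644/(1.1664 + 8·5.6644) = 45.3152/46.4816 = 0.9749.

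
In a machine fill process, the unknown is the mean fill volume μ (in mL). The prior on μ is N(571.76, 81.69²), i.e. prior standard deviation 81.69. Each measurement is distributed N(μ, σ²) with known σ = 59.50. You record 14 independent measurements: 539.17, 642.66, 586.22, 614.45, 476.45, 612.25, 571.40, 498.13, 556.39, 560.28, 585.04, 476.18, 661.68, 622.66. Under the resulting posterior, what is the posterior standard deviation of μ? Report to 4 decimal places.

15.6091

For Normal data with known variance σ², a Normal(μ₀, σ₀²) prior on μ is conjugate. Posterior precision = 1/σ₀² + n/σ²; posterior mean is the precision-weighted average of μ₀ and x̄.
σ₀² = 81.69² = 6673.2561, σ² = 59.50² = 3540.25; σ² + n·σ₀² = 3540.25 + 14·6673.2561 = 96965.8354.
Posterior precision = 1/σ₀² + n/σ² = 1/6673.2561 + 14/3540.25 = (σ² + n·σ₀²)/(σ₀²σ²) = 96965.8354/(6673.2561·3540.25); posterior variance σₙ² = σ₀²σ²/(σ² + n·σ₀²) = 6673.2561·3540.25/96965.8354 = 243.642462.
Posterior SD = √σₙ² = √(6673.2561·3540.25/96965.8354) = 15.6091.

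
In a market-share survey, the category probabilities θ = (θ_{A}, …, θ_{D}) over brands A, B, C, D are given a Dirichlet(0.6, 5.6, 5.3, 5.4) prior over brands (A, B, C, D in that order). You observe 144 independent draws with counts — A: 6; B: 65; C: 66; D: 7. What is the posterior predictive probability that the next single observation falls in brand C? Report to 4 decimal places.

0.4431

The Dirichlet prior is conjugate to the Multinomial likelihood: each posterior αⱼ = prior αⱼ + observed count nⱼ.
Posterior concentration: (6.6, 70.6, 71.3, 12.4), total = 160.9.
P(next = C | data) = α_{C}/Σα = 0.4431.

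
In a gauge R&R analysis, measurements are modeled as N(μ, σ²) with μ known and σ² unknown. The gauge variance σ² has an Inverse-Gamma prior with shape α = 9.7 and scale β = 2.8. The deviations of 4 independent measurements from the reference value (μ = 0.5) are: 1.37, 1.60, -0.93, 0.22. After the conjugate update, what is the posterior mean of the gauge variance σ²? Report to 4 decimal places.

With known mean μ and an Inverse-Gamma(α, β) prior on σ², the Normal likelihood is conjugate: posterior is Inv-Gamma(α + n/2, β + Σ(xᵢ−μ)²/2).
Σ(xᵢ−μ)² = (1.37)² + (1.60)² + (-0.93)² + (0.22)² = 5.3502.
Posterior: Inv-Gamma(9.7 + 4/2, 2.8 + 5.3502/2) = Inv-Gamma(11.70, 5.47510).
E[σ²|data] = β/(α−1) = 5.47510/10.70 = 0.5117.

0.5117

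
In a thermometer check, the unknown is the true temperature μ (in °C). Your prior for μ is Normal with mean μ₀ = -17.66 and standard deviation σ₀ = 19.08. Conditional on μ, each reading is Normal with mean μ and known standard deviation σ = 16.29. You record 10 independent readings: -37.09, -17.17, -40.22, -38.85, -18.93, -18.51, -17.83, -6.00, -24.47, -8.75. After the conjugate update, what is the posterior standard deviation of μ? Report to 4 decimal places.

For Normal data with known variance σ², a Normal(μ₀, σ₀²) prior on μ is conjugate. Posterior precision = 1/σ₀² + n/σ²; posterior mean is the precision-weighted average of μ₀ and x̄.
σ₀² = 19.08² = 364.0464, σ² = 16.29² = 265.3641; σ² + n·σ₀² = 265.3641 + 10·364.0464 = 3905.8281.
Posterior precision = 1/σ₀² + n/σ² = 1/364.0464 + 10/265.3641 = (σ² + n·σ₀²)/(σ₀²σ²) = 3905.8281/(364.0464·265.3641); posterior variance σₙ² = σ₀²σ²/(σ² + n·σ₀²) = 364.0464·265.3641/3905.8281 = 24.733512.
Posterior SD = √σₙ² = √(364.0464·265.3641/3905.8281) = 4.9733.

4.9733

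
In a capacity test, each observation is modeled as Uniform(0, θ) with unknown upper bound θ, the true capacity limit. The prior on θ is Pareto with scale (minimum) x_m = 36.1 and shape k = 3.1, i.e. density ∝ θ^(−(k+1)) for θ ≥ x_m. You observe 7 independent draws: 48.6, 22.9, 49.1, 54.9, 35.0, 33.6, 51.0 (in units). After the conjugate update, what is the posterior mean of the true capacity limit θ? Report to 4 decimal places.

A Pareto(scale x_m, shape k) prior on the upper bound θ of Uniform(0, θ) is conjugate: posterior is Pareto(max(x_m, max xᵢ), k + n).
Sample maximum = 54.9; prior scale x_m = 36.1 → posterior scale = max = 54.9.
Posterior shape = 3.1 + 7 = 10.1.
E[θ|data] = k·x_m/(k−1) = 10.1·54.9/9.1 = 60.9330.

60.9330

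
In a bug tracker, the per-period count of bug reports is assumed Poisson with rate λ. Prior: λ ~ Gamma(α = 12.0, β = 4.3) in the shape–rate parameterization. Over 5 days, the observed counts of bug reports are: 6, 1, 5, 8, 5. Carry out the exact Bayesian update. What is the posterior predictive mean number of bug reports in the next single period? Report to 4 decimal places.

3.9785

With a Gamma(shape α, rate β) prior, the Poisson likelihood is conjugate: the posterior is Gamma(α + ΣXᵢ, β + n).
Sum of counts S = 25 over n = 5 days.
Posterior: Gamma(α+S, β+n) = Gamma(12.0+25, 4.3+5) = Gamma(37.0, 9.3).
The predictive distribution for one future period is NegBinom with mean α/β = 3.9785.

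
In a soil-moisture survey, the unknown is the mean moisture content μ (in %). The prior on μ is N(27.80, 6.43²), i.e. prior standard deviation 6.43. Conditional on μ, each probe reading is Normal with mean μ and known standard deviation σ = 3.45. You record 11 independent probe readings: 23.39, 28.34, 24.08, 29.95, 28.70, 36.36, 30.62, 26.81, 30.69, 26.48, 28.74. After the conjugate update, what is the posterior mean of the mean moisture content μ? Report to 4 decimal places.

For Normal data with known variance σ², a Normal(μ₀, σ₀²) prior on μ is conjugate. Posterior precision = 1/σ₀² + n/σ²; posterior mean is the precision-weighted average of μ₀ and x̄.
Σxᵢ = 23.39 + 28.34 + 24.08 + 29.95 + 28.70 + 36.36 + 30.62 + 26.81 + 30.69 + 26.48 + 28.74 = 314.16, so n·x̄ = 314.16.
σ₀² = 6.43² = 41.3449, σ² = 3.45² = 11.9025; σ² + n·σ₀² = 11.9025 + 11·41.3449 = 466.6964.
Posterior mean = (μ₀/σ₀² + n·x̄/σ²)/(1/σ₀² + n/σ²) = (σ²·μ₀ + σ₀²·n·x̄)/(σ² + n·σ₀²) = (11.9025·27.80 + 41.3449·314.16)/466.6964 = 13319.803284/466.6964 = 28.5406.

28.5406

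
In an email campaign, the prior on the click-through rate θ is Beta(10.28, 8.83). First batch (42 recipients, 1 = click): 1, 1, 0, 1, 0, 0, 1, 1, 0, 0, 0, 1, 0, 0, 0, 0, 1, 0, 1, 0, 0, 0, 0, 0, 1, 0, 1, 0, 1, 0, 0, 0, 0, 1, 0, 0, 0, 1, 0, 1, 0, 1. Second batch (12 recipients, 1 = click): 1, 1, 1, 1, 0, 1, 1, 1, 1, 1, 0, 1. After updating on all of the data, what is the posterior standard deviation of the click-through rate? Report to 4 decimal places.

The Beta prior is conjugate to a Binomial/Bernoulli likelihood; the update adds successes to α and failures to β.
After batch 1: Beta(10.28+15, 8.83+27) = Beta(25.28, 35.83).
After batch 2: Beta(25.28+10, 35.83+2) = Beta(35.28, 37.83).
Var = αβ/((α+β)²(α+β+1)) = 35.28·37.83/(73.11²·74.11) = 0.00336926; SD = √0.00336926 = 0.0580.

0.0580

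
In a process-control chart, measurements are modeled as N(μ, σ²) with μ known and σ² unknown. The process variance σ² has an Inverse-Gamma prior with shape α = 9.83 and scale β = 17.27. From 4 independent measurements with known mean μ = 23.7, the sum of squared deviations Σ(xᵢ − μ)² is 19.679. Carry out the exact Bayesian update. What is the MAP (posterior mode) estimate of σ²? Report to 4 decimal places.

2.1130

With known mean μ and an Inverse-Gamma(α, β) prior on σ², the Normal likelihood is conjugate: posterior is Inv-Gamma(α + n/2, β + Σ(xᵢ−μ)²/2).
Posterior: Inv-Gamma(9.83 + 4/2, 17.27 + 19.679/2) = Inv-Gamma(11.83, 27.1095).
Mode = β/(α+1) = 27.1095/12.83 = 2.1130.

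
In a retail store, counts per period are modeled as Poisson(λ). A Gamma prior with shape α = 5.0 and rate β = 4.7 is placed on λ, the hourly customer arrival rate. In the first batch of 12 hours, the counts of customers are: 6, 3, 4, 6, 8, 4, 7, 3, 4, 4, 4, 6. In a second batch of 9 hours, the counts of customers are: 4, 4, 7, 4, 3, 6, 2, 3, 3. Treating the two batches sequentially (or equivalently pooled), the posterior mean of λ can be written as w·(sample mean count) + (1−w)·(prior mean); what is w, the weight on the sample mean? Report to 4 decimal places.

With a Gamma(shape α, rate β) prior, the Poisson likelihood is conjugate: the posterior is Gamma(α + ΣXᵢ, β + n).
Total number of hours: n = 12 + 9 = 21.
Posterior mean = (α₀+S)/(β₀+n) = [n/(β₀+n)]·(S/n) + [β₀/(β₀+n)]·(α₀/β₀), so only n and β₀ enter the weight.
Weight on data w = n/(β₀+n) = 21/(4.7+21) = 21/25.7 = 0.8171.

0.8171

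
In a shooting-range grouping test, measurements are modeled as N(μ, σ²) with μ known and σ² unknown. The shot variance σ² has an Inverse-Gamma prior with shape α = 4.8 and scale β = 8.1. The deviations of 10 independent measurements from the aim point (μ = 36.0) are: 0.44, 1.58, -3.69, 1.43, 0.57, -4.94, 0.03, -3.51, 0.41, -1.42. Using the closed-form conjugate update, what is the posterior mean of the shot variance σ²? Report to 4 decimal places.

4.1923

With known mean μ and an Inverse-Gamma(α, β) prior on σ², the Normal likelihood is conjugate: posterior is Inv-Gamma(α + n/2, β + Σ(xᵢ−μ)²/2).
Σ(xᵢ−μ)² = (0.44)² + (1.58)² + (-3.69)² + (1.43)² + (0.57)² + (-4.94)² + (0.03)² + (-3.51)² + (0.41)² + (-1.42)² = 57.5850.
Posterior: Inv-Gamma(4.8 + 10/2, 8.1 + 57.5850/2) = Inv-Gamma(9.80, 36.89250).
E[σ²|data] = β/(α−1) = 36.89250/8.80 = 4.1923.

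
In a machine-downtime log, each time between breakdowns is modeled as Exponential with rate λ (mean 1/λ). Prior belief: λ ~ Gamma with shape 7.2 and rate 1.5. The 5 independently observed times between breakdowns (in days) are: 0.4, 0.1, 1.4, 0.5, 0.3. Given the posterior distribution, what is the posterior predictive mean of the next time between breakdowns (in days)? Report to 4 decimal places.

With a Gamma(shape α, rate β) prior on the exponential rate λ, the posterior after n observations with total T = Σxᵢ is Gamma(α+n, β+T).
Sum of observations T = 2.7 days; n = 5.
Posterior: Gamma(7.2+5, 1.5+2.7) = Gamma(12.2, 4.2).
The predictive distribution for the next observation is Lomax; its mean is β/(α−1) = 4.2/11.2 = 0.3750.

0.3750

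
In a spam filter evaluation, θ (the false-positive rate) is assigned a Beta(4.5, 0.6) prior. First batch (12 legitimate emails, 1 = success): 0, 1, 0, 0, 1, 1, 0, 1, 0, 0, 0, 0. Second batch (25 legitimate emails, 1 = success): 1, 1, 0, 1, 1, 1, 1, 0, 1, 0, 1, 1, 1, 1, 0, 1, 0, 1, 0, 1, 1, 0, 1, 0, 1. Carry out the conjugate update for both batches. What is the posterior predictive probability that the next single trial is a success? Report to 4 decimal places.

The Beta prior is conjugate to a Binomial/Bernoulli likelihood; the update adds successes to α and failures to β.
After batch 1: Beta(4.5+4, 0.6+8) = Beta(8.5, 8.6).
After batch 2: Beta(8.5+17, 8.6+8) = Beta(25.5, 16.6).
For a single future Bernoulli trial, P(success | data) = α/(α+β) = 0.6057.

0.6057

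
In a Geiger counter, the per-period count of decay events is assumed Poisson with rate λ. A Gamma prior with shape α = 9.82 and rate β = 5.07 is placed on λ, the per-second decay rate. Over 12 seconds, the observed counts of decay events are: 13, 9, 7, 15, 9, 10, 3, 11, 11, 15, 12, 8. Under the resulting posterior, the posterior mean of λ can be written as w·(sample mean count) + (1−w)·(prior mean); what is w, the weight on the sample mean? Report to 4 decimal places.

With a Gamma(shape α, rate β) prior, the Poisson likelihood is conjugate: the posterior is Gamma(α + ΣXᵢ, β + n).
Posterior mean = (α₀+S)/(β₀+n) = [n/(β₀+n)]·(S/n) + [β₀/(β₀+n)]·(α₀/β₀), so only n and β₀ enter the weight.
Weight on data w = n/(β₀+n) = 12/(5.07+12) = 12/17.07 = 0.7030.

0.7030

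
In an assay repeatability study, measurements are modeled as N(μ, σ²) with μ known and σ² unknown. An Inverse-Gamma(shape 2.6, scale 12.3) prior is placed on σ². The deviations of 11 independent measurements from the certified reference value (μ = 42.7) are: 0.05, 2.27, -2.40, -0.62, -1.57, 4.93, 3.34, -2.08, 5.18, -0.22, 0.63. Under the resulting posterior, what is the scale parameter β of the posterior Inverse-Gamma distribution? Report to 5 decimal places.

With known mean μ and an Inverse-Gamma(α, β) prior on σ², the Normal likelihood is conjugate: posterior is Inv-Gamma(α + n/2, β + Σ(xᵢ−μ)²/2).
Σ(xᵢ−μ)² = (0.05)² + (2.27)² + (-2.40)² + (-0.62)² + (-1.57)² + (4.93)² + (3.34)² + (-2.08)² + (5.18)² + (-0.22)² + (0.63)² = 80.8293.
Posterior: Inv-Gamma(2.6 + 11/2, 12.3 + 80.8293/2) = Inv-Gamma(8.10, 52.71465).
Posterior β = 52.71465.

52.71465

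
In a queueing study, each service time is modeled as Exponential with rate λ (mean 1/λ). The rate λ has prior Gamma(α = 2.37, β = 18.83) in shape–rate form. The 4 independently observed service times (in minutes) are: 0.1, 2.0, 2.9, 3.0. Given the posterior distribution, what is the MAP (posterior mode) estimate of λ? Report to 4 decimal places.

With a Gamma(shape α, rate β) prior on the exponential rate λ, the posterior after n observations with total T = Σxᵢ is Gamma(α+n, β+T).
Sum of observations T = 8.0 minutes; n = 4.
Posterior: Gamma(2.37+4, 18.83+8.0) = Gamma(6.37, 26.83).
Mode = (α−1)/β = 0.2001.

0.2001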